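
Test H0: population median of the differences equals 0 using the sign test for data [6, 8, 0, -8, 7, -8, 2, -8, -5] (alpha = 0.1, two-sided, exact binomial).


Step 1: Discard zero differences. Original n = 9; n_eff = number of nonzero differences = 8.
Nonzero differences (with sign): +6, +8, -8, +7, -8, +2, -8, -5
Step 2: Count signs: positive = 4, negative = 4.
Step 3: Under H0: P(positive) = 0.5, so the number of positives S ~ Bin(8, 0.5).
Step 4: Two-sided exact p-value = sum of Bin(8,0.5) probabilities at or below the observed probability = 1.000000.
Step 5: alpha = 0.1. fail to reject H0.

n_eff = 8, pos = 4, neg = 4, p = 1.000000, fail to reject H0.


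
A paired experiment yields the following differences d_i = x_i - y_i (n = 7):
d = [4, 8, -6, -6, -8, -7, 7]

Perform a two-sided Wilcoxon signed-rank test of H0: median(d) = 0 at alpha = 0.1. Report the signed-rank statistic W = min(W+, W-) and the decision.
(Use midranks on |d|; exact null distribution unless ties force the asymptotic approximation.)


Step 1: Drop any zero differences (none here) and take |d_i|.
|d| = [4, 8, 6, 6, 8, 7, 7]
Step 2: Midrank |d_i| (ties get averaged ranks).
ranks: |4|->1, |8|->6.5, |6|->2.5, |6|->2.5, |8|->6.5, |7|->4.5, |7|->4.5
Step 3: Attach original signs; sum ranks with positive sign and with negative sign.
W+ = 1 + 6.5 + 4.5 = 12
W- = 2.5 + 2.5 + 6.5 + 4.5 = 16
(Check: W+ + W- = 28 should equal n(n+1)/2 = 28.)
Step 4: Test statistic W = min(W+, W-) = 12.
Step 5: Ties in |d|, so use the tie-corrected normal approximation.
        E[W] = n(n+1)/4 = 7*8/4 = 14.
        Tie groups: |d|=6 (t=2), |d|=7 (t=2), |d|=8 (t=2); sum(t^3 - t) = 18.
        Var[W] = n(n+1)(2n+1)/24 - sum(t^3-t)/48 = 840/24 - 18/48 = 34.625.
        z = (W - E[W]) / sqrt(Var[W]) = (12 - 14) / 5.8843 = -0.3399.
        Two-sided p = 2*Phi(z) = 0.733941.
Step 6: alpha = 0.1. fail to reject H0.

W+ = 12, W- = 16, W = min = 12, p = 0.733941, fail to reject H0.


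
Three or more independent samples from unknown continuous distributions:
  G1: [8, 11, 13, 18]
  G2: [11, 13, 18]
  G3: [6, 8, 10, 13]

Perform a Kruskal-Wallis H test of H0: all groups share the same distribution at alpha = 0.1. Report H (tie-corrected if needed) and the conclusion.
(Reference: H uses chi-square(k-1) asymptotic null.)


Step 1: Combine all N = 11 observations and assign midranks.
sorted (value, group, rank): (6,G3,1), (8,G1,2.5), (8,G3,2.5), (10,G3,4), (11,G1,5.5), (11,G2,5.5), (13,G1,8), (13,G2,8), (13,G3,8), (18,G1,10.5), (18,G2,10.5)
Step 2: Sum ranks within each group.
R_1 = 26.5 (n_1 = 4)
R_2 = 24 (n_2 = 3)
R_3 = 15.5 (n_3 = 4)
Step 3: H = 12/(N(N+1)) * sum(R_i^2/n_i) - 3(N+1)
     = 12/(11*12) * (26.5^2/4 + 24^2/3 + 15.5^2/4) - 3*12
     = 0.090909 * 427.625 - 36
     = 2.875000.
Step 4: Ties present; correction factor C = 1 - 42/(11^3 - 11) = 0.968182. Corrected H = 2.875000 / 0.968182 = 2.969484.
Step 5: Under H0, H ~ chi^2(2); p-value = 0.226561.
Step 6: alpha = 0.1. fail to reject H0.

H = 2.9695, df = 2, p = 0.226561, fail to reject H0.


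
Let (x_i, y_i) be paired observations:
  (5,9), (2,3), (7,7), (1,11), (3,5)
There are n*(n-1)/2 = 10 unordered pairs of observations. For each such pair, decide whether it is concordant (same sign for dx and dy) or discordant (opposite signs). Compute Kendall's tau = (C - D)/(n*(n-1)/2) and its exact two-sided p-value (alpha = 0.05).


Step 1: Enumerate the 10 unordered pairs (i,j) with i<j and classify each by sign(x_j-x_i) * sign(y_j-y_i).
  (1,2):dx=-3,dy=-6->C; (1,3):dx=+2,dy=-2->D; (1,4):dx=-4,dy=+2->D; (1,5):dx=-2,dy=-4->C
  (2,3):dx=+5,dy=+4->C; (2,4):dx=-1,dy=+8->D; (2,5):dx=+1,dy=+2->C; (3,4):dx=-6,dy=+4->D
  (3,5):dx=-4,dy=-2->C; (4,5):dx=+2,dy=-6->D
Step 2: C = 5, D = 5, total pairs = 10.
Step 3: tau = (C - D)/(n(n-1)/2) = (5 - 5)/10 = 0.000000.
Step 4: Exact two-sided p-value (enumerate n! = 120 permutations of y under H0): p = 1.000000.
Step 5: alpha = 0.05. fail to reject H0.

tau_b = 0.0000 (C=5, D=5), p = 1.000000, fail to reject H0.


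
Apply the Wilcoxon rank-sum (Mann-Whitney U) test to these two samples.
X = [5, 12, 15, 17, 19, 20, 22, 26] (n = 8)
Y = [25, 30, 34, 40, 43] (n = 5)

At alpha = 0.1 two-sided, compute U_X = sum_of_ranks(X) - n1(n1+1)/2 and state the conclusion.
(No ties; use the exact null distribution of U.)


Step 1: Combine and sort all 13 observations; assign midranks.
sorted (value, group): (5,X), (12,X), (15,X), (17,X), (19,X), (20,X), (22,X), (25,Y), (26,X), (30,Y), (34,Y), (40,Y), (43,Y)
ranks: 5->1, 12->2, 15->3, 17->4, 19->5, 20->6, 22->7, 25->8, 26->9, 30->10, 34->11, 40->12, 43->13
Step 2: Rank sum for X: R1 = 1 + 2 + 3 + 4 + 5 + 6 + 7 + 9 = 37.
Step 3: U_X = R1 - n1(n1+1)/2 = 37 - 8*9/2 = 37 - 36 = 1.
       U_Y = n1*n2 - U_X = 40 - 1 = 39.
Step 4: No ties, so the exact null distribution of U (based on enumerating the C(13,8) = 1287 equally likely rank assignments) gives the two-sided p-value.
Step 5: p-value = 0.003108; compare to alpha = 0.1. reject H0.

U_X = 1, p = 0.003108, reject H0 at alpha = 0.1.


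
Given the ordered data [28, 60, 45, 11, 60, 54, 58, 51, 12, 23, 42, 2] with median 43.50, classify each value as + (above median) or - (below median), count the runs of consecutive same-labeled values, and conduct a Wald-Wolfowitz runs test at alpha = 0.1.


Step 1: Compute median = 43.50; label A = above, B = below.
Labels in order: BAABAAAABBBB  (n_A = 6, n_B = 6)
Step 2: Count runs R = 5.
Step 3: Under H0 (random ordering), E[R] = 2*n_A*n_B/(n_A+n_B) + 1 = 2*6*6/12 + 1 = 7.0000.
        Var[R] = 2*n_A*n_B*(2*n_A*n_B - n_A - n_B) / ((n_A+n_B)^2 * (n_A+n_B-1)) = 4320/1584 = 2.7273.
        SD[R] = 1.6514.
Step 4: Continuity-corrected z = (R + 0.5 - E[R]) / SD[R] = (5 + 0.5 - 7.0000) / 1.6514 = -0.9083.
Step 5: Two-sided p-value via normal approximation = 2*(1 - Phi(|z|)) = 0.363722.
Step 6: alpha = 0.1. fail to reject H0.

R = 5, z = -0.9083, p = 0.363722, fail to reject H0.


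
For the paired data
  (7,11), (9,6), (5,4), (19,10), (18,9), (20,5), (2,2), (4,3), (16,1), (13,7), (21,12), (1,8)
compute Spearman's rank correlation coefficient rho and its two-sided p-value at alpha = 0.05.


Step 1: Rank x and y separately (midranks; no ties here).
rank(x): 7->5, 9->6, 5->4, 19->10, 18->9, 20->11, 2->2, 4->3, 16->8, 13->7, 21->12, 1->1
rank(y): 11->11, 6->6, 4->4, 10->10, 9->9, 5->5, 2->2, 3->3, 1->1, 7->7, 12->12, 8->8
Step 2: d_i = R_x(i) - R_y(i); compute d_i^2.
  (5-11)^2=36, (6-6)^2=0, (4-4)^2=0, (10-10)^2=0, (9-9)^2=0, (11-5)^2=36, (2-2)^2=0, (3-3)^2=0, (8-1)^2=49, (7-7)^2=0, (12-12)^2=0, (1-8)^2=49
sum(d^2) = 170.
Step 3: rho = 1 - 6*170 / (12*(12^2 - 1)) = 1 - 1020/1716 = 0.405594.
Step 4: Under H0, t = rho * sqrt((n-2)/(1-rho^2)) = 1.4032 ~ t(10).
Step 5: Two-sided p-value from the t-distribution with 10 df = 0.190836.
Step 6: alpha = 0.05. fail to reject H0.

rho = 0.4056, p = 0.190836, fail to reject H0 at alpha = 0.05.


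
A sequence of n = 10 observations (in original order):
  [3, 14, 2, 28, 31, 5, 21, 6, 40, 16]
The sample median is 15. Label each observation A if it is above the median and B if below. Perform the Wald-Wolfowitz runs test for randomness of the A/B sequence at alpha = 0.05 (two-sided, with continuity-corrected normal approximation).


Step 1: Compute median = 15; label A = above, B = below.
Labels in order: BBBAABABAA  (n_A = 5, n_B = 5)
Step 2: Count runs R = 6.
Step 3: Under H0 (random ordering), E[R] = 2*n_A*n_B/(n_A+n_B) + 1 = 2*5*5/10 + 1 = 6.0000.
        Var[R] = 2*n_A*n_B*(2*n_A*n_B - n_A - n_B) / ((n_A+n_B)^2 * (n_A+n_B-1)) = 2000/900 = 2.2222.
        SD[R] = 1.4907.
Step 4: R = E[R], so z = 0 with no continuity correction.
Step 5: Two-sided p-value via normal approximation = 2*(1 - Phi(|z|)) = 1.000000.
Step 6: alpha = 0.05. fail to reject H0.

R = 6, z = 0.0000, p = 1.000000, fail to reject H0.


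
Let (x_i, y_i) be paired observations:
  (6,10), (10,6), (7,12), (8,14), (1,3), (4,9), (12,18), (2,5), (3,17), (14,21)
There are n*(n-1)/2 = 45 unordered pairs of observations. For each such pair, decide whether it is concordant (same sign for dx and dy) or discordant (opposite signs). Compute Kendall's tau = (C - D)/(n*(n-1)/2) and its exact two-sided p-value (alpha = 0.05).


Step 1: Enumerate the 45 unordered pairs (i,j) with i<j and classify each by sign(x_j-x_i) * sign(y_j-y_i).
  (1,2):dx=+4,dy=-4->D; (1,3):dx=+1,dy=+2->C; (1,4):dx=+2,dy=+4->C; (1,5):dx=-5,dy=-7->C
  (1,6):dx=-2,dy=-1->C; (1,7):dx=+6,dy=+8->C; (1,8):dx=-4,dy=-5->C; (1,9):dx=-3,dy=+7->D
  (1,10):dx=+8,dy=+11->C; (2,3):dx=-3,dy=+6->D; (2,4):dx=-2,dy=+8->D; (2,5):dx=-9,dy=-3->C
  (2,6):dx=-6,dy=+3->D; (2,7):dx=+2,dy=+12->C; (2,8):dx=-8,dy=-1->C; (2,9):dx=-7,dy=+11->D
  (2,10):dx=+4,dy=+15->C; (3,4):dx=+1,dy=+2->C; (3,5):dx=-6,dy=-9->C; (3,6):dx=-3,dy=-3->C
  (3,7):dx=+5,dy=+6->C; (3,8):dx=-5,dy=-7->C; (3,9):dx=-4,dy=+5->D; (3,10):dx=+7,dy=+9->C
  (4,5):dx=-7,dy=-11->C; (4,6):dx=-4,dy=-5->C; (4,7):dx=+4,dy=+4->C; (4,8):dx=-6,dy=-9->C
  (4,9):dx=-5,dy=+3->D; (4,10):dx=+6,dy=+7->C; (5,6):dx=+3,dy=+6->C; (5,7):dx=+11,dy=+15->C
  (5,8):dx=+1,dy=+2->C; (5,9):dx=+2,dy=+14->C; (5,10):dx=+13,dy=+18->C; (6,7):dx=+8,dy=+9->C
  (6,8):dx=-2,dy=-4->C; (6,9):dx=-1,dy=+8->D; (6,10):dx=+10,dy=+12->C; (7,8):dx=-10,dy=-13->C
  (7,9):dx=-9,dy=-1->C; (7,10):dx=+2,dy=+3->C; (8,9):dx=+1,dy=+12->C; (8,10):dx=+12,dy=+16->C
  (9,10):dx=+11,dy=+4->C
Step 2: C = 36, D = 9, total pairs = 45.
Step 3: tau = (C - D)/(n(n-1)/2) = (36 - 9)/45 = 0.600000.
Step 4: Exact two-sided p-value (enumerate n! = 3628800 permutations of y under H0): p = 0.016666.
Step 5: alpha = 0.05. reject H0.

tau_b = 0.6000 (C=36, D=9), p = 0.016666, reject H0.


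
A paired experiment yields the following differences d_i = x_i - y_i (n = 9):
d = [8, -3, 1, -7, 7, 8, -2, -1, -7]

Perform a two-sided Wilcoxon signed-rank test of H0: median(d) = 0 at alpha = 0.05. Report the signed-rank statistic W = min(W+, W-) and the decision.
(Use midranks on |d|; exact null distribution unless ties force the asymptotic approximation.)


Step 1: Drop any zero differences (none here) and take |d_i|.
|d| = [8, 3, 1, 7, 7, 8, 2, 1, 7]
Step 2: Midrank |d_i| (ties get averaged ranks).
ranks: |8|->8.5, |3|->4, |1|->1.5, |7|->6, |7|->6, |8|->8.5, |2|->3, |1|->1.5, |7|->6
Step 3: Attach original signs; sum ranks with positive sign and with negative sign.
W+ = 8.5 + 1.5 + 6 + 8.5 = 24.5
W- = 4 + 6 + 3 + 1.5 + 6 = 20.5
(Check: W+ + W- = 45 should equal n(n+1)/2 = 45.)
Step 4: Test statistic W = min(W+, W-) = 20.5.
Step 5: Ties in |d|, so use the tie-corrected normal approximation.
        E[W] = n(n+1)/4 = 9*10/4 = 22.5.
        Tie groups: |d|=1 (t=2), |d|=7 (t=3), |d|=8 (t=2); sum(t^3 - t) = 36.
        Var[W] = n(n+1)(2n+1)/24 - sum(t^3-t)/48 = 1710/24 - 36/48 = 70.5.
        z = (W - E[W]) / sqrt(Var[W]) = (20.5 - 22.5) / 8.3964 = -0.2382.
        Two-sided p = 2*Phi(z) = 0.811729.
Step 6: alpha = 0.05. fail to reject H0.

W+ = 24.5, W- = 20.5, W = min = 20.5, p = 0.811729, fail to reject H0.


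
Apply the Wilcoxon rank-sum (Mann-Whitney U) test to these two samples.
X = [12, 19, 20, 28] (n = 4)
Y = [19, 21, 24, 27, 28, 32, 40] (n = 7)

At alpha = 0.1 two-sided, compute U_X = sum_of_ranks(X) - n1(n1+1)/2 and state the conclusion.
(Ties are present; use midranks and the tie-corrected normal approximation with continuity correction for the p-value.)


Step 1: Combine and sort all 11 observations; assign midranks.
sorted (value, group): (12,X), (19,X), (19,Y), (20,X), (21,Y), (24,Y), (27,Y), (28,X), (28,Y), (32,Y), (40,Y)
ranks: 12->1, 19->2.5, 19->2.5, 20->4, 21->5, 24->6, 27->7, 28->8.5, 28->8.5, 32->10, 40->11
Step 2: Rank sum for X: R1 = 1 + 2.5 + 4 + 8.5 = 16.
Step 3: U_X = R1 - n1(n1+1)/2 = 16 - 4*5/2 = 16 - 10 = 6.
       U_Y = n1*n2 - U_X = 28 - 6 = 22.
Step 4: Ties are present, so use the tie-corrected normal approximation (with continuity correction) for the p-value.
Step 5: p-value = 0.154489; compare to alpha = 0.1. fail to reject H0.

U_X = 6, p = 0.154489, fail to reject H0 at alpha = 0.1.


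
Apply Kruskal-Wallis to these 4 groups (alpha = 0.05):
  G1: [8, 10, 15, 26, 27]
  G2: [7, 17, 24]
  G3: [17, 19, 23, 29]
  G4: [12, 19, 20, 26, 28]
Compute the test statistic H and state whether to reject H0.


Step 1: Combine all N = 17 observations and assign midranks.
sorted (value, group, rank): (7,G2,1), (8,G1,2), (10,G1,3), (12,G4,4), (15,G1,5), (17,G2,6.5), (17,G3,6.5), (19,G3,8.5), (19,G4,8.5), (20,G4,10), (23,G3,11), (24,G2,12), (26,G1,13.5), (26,G4,13.5), (27,G1,15), (28,G4,16), (29,G3,17)
Step 2: Sum ranks within each group.
R_1 = 38.5 (n_1 = 5)
R_2 = 19.5 (n_2 = 3)
R_3 = 43 (n_3 = 4)
R_4 = 52 (n_4 = 5)
Step 3: H = 12/(N(N+1)) * sum(R_i^2/n_i) - 3(N+1)
     = 12/(17*18) * (38.5^2/5 + 19.5^2/3 + 43^2/4 + 52^2/5) - 3*18
     = 0.039216 * 1426.25 - 54
     = 1.931373.
Step 4: Ties present; correction factor C = 1 - 18/(17^3 - 17) = 0.996324. Corrected H = 1.931373 / 0.996324 = 1.938499.
Step 5: Under H0, H ~ chi^2(3); p-value = 0.585269.
Step 6: alpha = 0.05. fail to reject H0.

H = 1.9385, df = 3, p = 0.585269, fail to reject H0.


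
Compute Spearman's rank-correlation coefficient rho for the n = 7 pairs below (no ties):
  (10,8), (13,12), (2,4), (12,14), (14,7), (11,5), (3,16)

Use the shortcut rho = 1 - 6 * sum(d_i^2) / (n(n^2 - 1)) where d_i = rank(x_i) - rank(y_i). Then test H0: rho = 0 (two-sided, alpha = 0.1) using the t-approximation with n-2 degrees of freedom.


Step 1: Rank x and y separately (midranks; no ties here).
rank(x): 10->3, 13->6, 2->1, 12->5, 14->7, 11->4, 3->2
rank(y): 8->4, 12->5, 4->1, 14->6, 7->3, 5->2, 16->7
Step 2: d_i = R_x(i) - R_y(i); compute d_i^2.
  (3-4)^2=1, (6-5)^2=1, (1-1)^2=0, (5-6)^2=1, (7-3)^2=16, (4-2)^2=4, (2-7)^2=25
sum(d^2) = 48.
Step 3: rho = 1 - 6*48 / (7*(7^2 - 1)) = 1 - 288/336 = 0.142857.
Step 4: Under H0, t = rho * sqrt((n-2)/(1-rho^2)) = 0.3227 ~ t(5).
Step 5: Two-sided p-value from the t-distribution with 5 df = 0.759945.
Step 6: alpha = 0.1. fail to reject H0.

rho = 0.1429, p = 0.759945, fail to reject H0 at alpha = 0.1.


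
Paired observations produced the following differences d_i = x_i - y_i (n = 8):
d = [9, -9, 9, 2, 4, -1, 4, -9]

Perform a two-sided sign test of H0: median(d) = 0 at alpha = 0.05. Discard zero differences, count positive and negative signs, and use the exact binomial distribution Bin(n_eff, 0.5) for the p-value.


Step 1: Discard zero differences. Original n = 8; n_eff = number of nonzero differences = 8.
Nonzero differences (with sign): +9, -9, +9, +2, +4, -1, +4, -9
Step 2: Count signs: positive = 5, negative = 3.
Step 3: Under H0: P(positive) = 0.5, so the number of positives S ~ Bin(8, 0.5).
Step 4: Two-sided exact p-value = sum of Bin(8,0.5) probabilities at or below the observed probability = 0.726562.
Step 5: alpha = 0.05. fail to reject H0.

n_eff = 8, pos = 5, neg = 3, p = 0.726562, fail to reject H0.


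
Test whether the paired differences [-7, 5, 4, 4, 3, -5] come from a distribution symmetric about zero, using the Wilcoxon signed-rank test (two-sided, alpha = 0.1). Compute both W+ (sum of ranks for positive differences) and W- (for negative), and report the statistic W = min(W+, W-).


Step 1: Drop any zero differences (none here) and take |d_i|.
|d| = [7, 5, 4, 4, 3, 5]
Step 2: Midrank |d_i| (ties get averaged ranks).
ranks: |7|->6, |5|->4.5, |4|->2.5, |4|->2.5, |3|->1, |5|->4.5
Step 3: Attach original signs; sum ranks with positive sign and with negative sign.
W+ = 4.5 + 2.5 + 2.5 + 1 = 10.5
W- = 6 + 4.5 = 10.5
(Check: W+ + W- = 21 should equal n(n+1)/2 = 21.)
Step 4: Test statistic W = min(W+, W-) = 10.5.
Step 5: Ties in |d|, so use the tie-corrected normal approximation.
        E[W] = n(n+1)/4 = 6*7/4 = 10.5.
        Tie groups: |d|=4 (t=2), |d|=5 (t=2); sum(t^3 - t) = 12.
        Var[W] = n(n+1)(2n+1)/24 - sum(t^3-t)/48 = 546/24 - 12/48 = 22.5.
        z = (W - E[W]) / sqrt(Var[W]) = (10.5 - 10.5) / 4.7434 = 0.0000.
        Two-sided p = 2*Phi(z) = 1.000000.
Step 6: alpha = 0.1. fail to reject H0.

W+ = 10.5, W- = 10.5, W = min = 10.5, p = 1.000000, fail to reject H0.


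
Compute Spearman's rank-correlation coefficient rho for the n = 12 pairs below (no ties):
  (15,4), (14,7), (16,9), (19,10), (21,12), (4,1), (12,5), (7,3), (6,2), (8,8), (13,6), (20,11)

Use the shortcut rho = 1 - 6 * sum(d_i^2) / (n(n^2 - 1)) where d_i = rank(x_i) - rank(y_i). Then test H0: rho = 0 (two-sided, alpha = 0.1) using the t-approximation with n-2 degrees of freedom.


Step 1: Rank x and y separately (midranks; no ties here).
rank(x): 15->8, 14->7, 16->9, 19->10, 21->12, 4->1, 12->5, 7->3, 6->2, 8->4, 13->6, 20->11
rank(y): 4->4, 7->7, 9->9, 10->10, 12->12, 1->1, 5->5, 3->3, 2->2, 8->8, 6->6, 11->11
Step 2: d_i = R_x(i) - R_y(i); compute d_i^2.
  (8-4)^2=16, (7-7)^2=0, (9-9)^2=0, (10-10)^2=0, (12-12)^2=0, (1-1)^2=0, (5-5)^2=0, (3-3)^2=0, (2-2)^2=0, (4-8)^2=16, (6-6)^2=0, (11-11)^2=0
sum(d^2) = 32.
Step 3: rho = 1 - 6*32 / (12*(12^2 - 1)) = 1 - 192/1716 = 0.888112.
Step 4: Under H0, t = rho * sqrt((n-2)/(1-rho^2)) = 6.1103 ~ t(10).
Step 5: Two-sided p-value from the t-distribution with 10 df = 0.000114.
Step 6: alpha = 0.1. reject H0.

rho = 0.8881, p = 0.000114, reject H0 at alpha = 0.1.


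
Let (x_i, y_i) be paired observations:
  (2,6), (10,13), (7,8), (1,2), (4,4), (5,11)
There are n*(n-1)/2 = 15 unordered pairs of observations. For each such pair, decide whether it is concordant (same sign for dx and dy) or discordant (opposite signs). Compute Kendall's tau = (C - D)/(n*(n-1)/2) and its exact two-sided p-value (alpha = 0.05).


Step 1: Enumerate the 15 unordered pairs (i,j) with i<j and classify each by sign(x_j-x_i) * sign(y_j-y_i).
  (1,2):dx=+8,dy=+7->C; (1,3):dx=+5,dy=+2->C; (1,4):dx=-1,dy=-4->C; (1,5):dx=+2,dy=-2->D
  (1,6):dx=+3,dy=+5->C; (2,3):dx=-3,dy=-5->C; (2,4):dx=-9,dy=-11->C; (2,5):dx=-6,dy=-9->C
  (2,6):dx=-5,dy=-2->C; (3,4):dx=-6,dy=-6->C; (3,5):dx=-3,dy=-4->C; (3,6):dx=-2,dy=+3->D
  (4,5):dx=+3,dy=+2->C; (4,6):dx=+4,dy=+9->C; (5,6):dx=+1,dy=+7->C
Step 2: C = 13, D = 2, total pairs = 15.
Step 3: tau = (C - D)/(n(n-1)/2) = (13 - 2)/15 = 0.733333.
Step 4: Exact two-sided p-value (enumerate n! = 720 permutations of y under H0): p = 0.055556.
Step 5: alpha = 0.05. fail to reject H0.

tau_b = 0.7333 (C=13, D=2), p = 0.055556, fail to reject H0.


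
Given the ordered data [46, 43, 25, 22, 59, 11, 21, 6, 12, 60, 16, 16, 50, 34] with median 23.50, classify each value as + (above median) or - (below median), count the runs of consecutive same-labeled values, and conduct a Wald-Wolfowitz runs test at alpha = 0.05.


Step 1: Compute median = 23.50; label A = above, B = below.
Labels in order: AAABABBBBABBAA  (n_A = 7, n_B = 7)
Step 2: Count runs R = 7.
Step 3: Under H0 (random ordering), E[R] = 2*n_A*n_B/(n_A+n_B) + 1 = 2*7*7/14 + 1 = 8.0000.
        Var[R] = 2*n_A*n_B*(2*n_A*n_B - n_A - n_B) / ((n_A+n_B)^2 * (n_A+n_B-1)) = 8232/2548 = 3.2308.
        SD[R] = 1.7974.
Step 4: Continuity-corrected z = (R + 0.5 - E[R]) / SD[R] = (7 + 0.5 - 8.0000) / 1.7974 = -0.2782.
Step 5: Two-sided p-value via normal approximation = 2*(1 - Phi(|z|)) = 0.780879.
Step 6: alpha = 0.05. fail to reject H0.

R = 7, z = -0.2782, p = 0.780879, fail to reject H0.


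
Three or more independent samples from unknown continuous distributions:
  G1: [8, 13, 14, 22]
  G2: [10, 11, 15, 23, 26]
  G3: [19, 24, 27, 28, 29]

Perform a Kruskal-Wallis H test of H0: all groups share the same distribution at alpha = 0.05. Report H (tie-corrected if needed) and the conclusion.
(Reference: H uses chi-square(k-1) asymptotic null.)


Step 1: Combine all N = 14 observations and assign midranks.
sorted (value, group, rank): (8,G1,1), (10,G2,2), (11,G2,3), (13,G1,4), (14,G1,5), (15,G2,6), (19,G3,7), (22,G1,8), (23,G2,9), (24,G3,10), (26,G2,11), (27,G3,12), (28,G3,13), (29,G3,14)
Step 2: Sum ranks within each group.
R_1 = 18 (n_1 = 4)
R_2 = 31 (n_2 = 5)
R_3 = 56 (n_3 = 5)
Step 3: H = 12/(N(N+1)) * sum(R_i^2/n_i) - 3(N+1)
     = 12/(14*15) * (18^2/4 + 31^2/5 + 56^2/5) - 3*15
     = 0.057143 * 900.4 - 45
     = 6.451429.
Step 4: No ties, so H is used without correction.
Step 5: Under H0, H ~ chi^2(2); p-value = 0.039727.
Step 6: alpha = 0.05. reject H0.

H = 6.4514, df = 2, p = 0.039727, reject H0.


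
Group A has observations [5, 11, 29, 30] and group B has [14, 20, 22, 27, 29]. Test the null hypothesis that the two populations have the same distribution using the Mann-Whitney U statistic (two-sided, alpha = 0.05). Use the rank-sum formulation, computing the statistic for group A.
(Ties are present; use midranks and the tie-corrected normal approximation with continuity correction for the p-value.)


Step 1: Combine and sort all 9 observations; assign midranks.
sorted (value, group): (5,X), (11,X), (14,Y), (20,Y), (22,Y), (27,Y), (29,X), (29,Y), (30,X)
ranks: 5->1, 11->2, 14->3, 20->4, 22->5, 27->6, 29->7.5, 29->7.5, 30->9
Step 2: Rank sum for X: R1 = 1 + 2 + 7.5 + 9 = 19.5.
Step 3: U_X = R1 - n1(n1+1)/2 = 19.5 - 4*5/2 = 19.5 - 10 = 9.5.
       U_Y = n1*n2 - U_X = 20 - 9.5 = 10.5.
Step 4: Ties are present, so use the tie-corrected normal approximation (with continuity correction) for the p-value.
Step 5: p-value = 1.000000; compare to alpha = 0.05. fail to reject H0.

U_X = 9.5, p = 1.000000, fail to reject H0 at alpha = 0.05.


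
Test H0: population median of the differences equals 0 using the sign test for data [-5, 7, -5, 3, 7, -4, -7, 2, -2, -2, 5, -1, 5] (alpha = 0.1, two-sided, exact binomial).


Step 1: Discard zero differences. Original n = 13; n_eff = number of nonzero differences = 13.
Nonzero differences (with sign): -5, +7, -5, +3, +7, -4, -7, +2, -2, -2, +5, -1, +5
Step 2: Count signs: positive = 6, negative = 7.
Step 3: Under H0: P(positive) = 0.5, so the number of positives S ~ Bin(13, 0.5).
Step 4: Two-sided exact p-value = sum of Bin(13,0.5) probabilities at or below the observed probability = 1.000000.
Step 5: alpha = 0.1. fail to reject H0.

n_eff = 13, pos = 6, neg = 7, p = 1.000000, fail to reject H0.


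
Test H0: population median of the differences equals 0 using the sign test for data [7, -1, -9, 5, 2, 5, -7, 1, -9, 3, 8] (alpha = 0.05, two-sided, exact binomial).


Step 1: Discard zero differences. Original n = 11; n_eff = number of nonzero differences = 11.
Nonzero differences (with sign): +7, -1, -9, +5, +2, +5, -7, +1, -9, +3, +8
Step 2: Count signs: positive = 7, negative = 4.
Step 3: Under H0: P(positive) = 0.5, so the number of positives S ~ Bin(11, 0.5).
Step 4: Two-sided exact p-value = sum of Bin(11,0.5) probabilities at or below the observed probability = 0.548828.
Step 5: alpha = 0.05. fail to reject H0.

n_eff = 11, pos = 7, neg = 4, p = 0.548828, fail to reject H0.


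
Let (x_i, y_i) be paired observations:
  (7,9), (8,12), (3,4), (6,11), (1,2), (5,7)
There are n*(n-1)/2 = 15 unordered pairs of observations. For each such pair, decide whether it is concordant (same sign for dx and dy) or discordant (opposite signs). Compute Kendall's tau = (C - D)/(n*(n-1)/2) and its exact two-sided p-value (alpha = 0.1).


Step 1: Enumerate the 15 unordered pairs (i,j) with i<j and classify each by sign(x_j-x_i) * sign(y_j-y_i).
  (1,2):dx=+1,dy=+3->C; (1,3):dx=-4,dy=-5->C; (1,4):dx=-1,dy=+2->D; (1,5):dx=-6,dy=-7->C
  (1,6):dx=-2,dy=-2->C; (2,3):dx=-5,dy=-8->C; (2,4):dx=-2,dy=-1->C; (2,5):dx=-7,dy=-10->C
  (2,6):dx=-3,dy=-5->C; (3,4):dx=+3,dy=+7->C; (3,5):dx=-2,dy=-2->C; (3,6):dx=+2,dy=+3->C
  (4,5):dx=-5,dy=-9->C; (4,6):dx=-1,dy=-4->C; (5,6):dx=+4,dy=+5->C
Step 2: C = 14, D = 1, total pairs = 15.
Step 3: tau = (C - D)/(n(n-1)/2) = (14 - 1)/15 = 0.866667.
Step 4: Exact two-sided p-value (enumerate n! = 720 permutations of y under H0): p = 0.016667.
Step 5: alpha = 0.1. reject H0.

tau_b = 0.8667 (C=14, D=1), p = 0.016667, reject H0.


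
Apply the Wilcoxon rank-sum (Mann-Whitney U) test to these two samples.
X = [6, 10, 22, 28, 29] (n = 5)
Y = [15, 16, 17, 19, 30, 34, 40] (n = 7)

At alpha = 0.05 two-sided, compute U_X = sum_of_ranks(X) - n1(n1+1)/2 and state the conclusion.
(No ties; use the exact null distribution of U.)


Step 1: Combine and sort all 12 observations; assign midranks.
sorted (value, group): (6,X), (10,X), (15,Y), (16,Y), (17,Y), (19,Y), (22,X), (28,X), (29,X), (30,Y), (34,Y), (40,Y)
ranks: 6->1, 10->2, 15->3, 16->4, 17->5, 19->6, 22->7, 28->8, 29->9, 30->10, 34->11, 40->12
Step 2: Rank sum for X: R1 = 1 + 2 + 7 + 8 + 9 = 27.
Step 3: U_X = R1 - n1(n1+1)/2 = 27 - 5*6/2 = 27 - 15 = 12.
       U_Y = n1*n2 - U_X = 35 - 12 = 23.
Step 4: No ties, so the exact null distribution of U (based on enumerating the C(12,5) = 792 equally likely rank assignments) gives the two-sided p-value.
Step 5: p-value = 0.431818; compare to alpha = 0.05. fail to reject H0.

U_X = 12, p = 0.431818, fail to reject H0 at alpha = 0.05.


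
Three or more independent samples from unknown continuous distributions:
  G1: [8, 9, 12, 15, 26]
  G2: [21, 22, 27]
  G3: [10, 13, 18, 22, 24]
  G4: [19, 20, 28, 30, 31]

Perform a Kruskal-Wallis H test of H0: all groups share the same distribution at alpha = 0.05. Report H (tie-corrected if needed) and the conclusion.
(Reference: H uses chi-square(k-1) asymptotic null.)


Step 1: Combine all N = 18 observations and assign midranks.
sorted (value, group, rank): (8,G1,1), (9,G1,2), (10,G3,3), (12,G1,4), (13,G3,5), (15,G1,6), (18,G3,7), (19,G4,8), (20,G4,9), (21,G2,10), (22,G2,11.5), (22,G3,11.5), (24,G3,13), (26,G1,14), (27,G2,15), (28,G4,16), (30,G4,17), (31,G4,18)
Step 2: Sum ranks within each group.
R_1 = 27 (n_1 = 5)
R_2 = 36.5 (n_2 = 3)
R_3 = 39.5 (n_3 = 5)
R_4 = 68 (n_4 = 5)
Step 3: H = 12/(N(N+1)) * sum(R_i^2/n_i) - 3(N+1)
     = 12/(18*19) * (27^2/5 + 36.5^2/3 + 39.5^2/5 + 68^2/5) - 3*19
     = 0.035088 * 1826.73 - 57
     = 7.095906.
Step 4: Ties present; correction factor C = 1 - 6/(18^3 - 18) = 0.998968. Corrected H = 7.095906 / 0.998968 = 7.103237.
Step 5: Under H0, H ~ chi^2(3); p-value = 0.068679.
Step 6: alpha = 0.05. fail to reject H0.

H = 7.1032, df = 3, p = 0.068679, fail to reject H0.


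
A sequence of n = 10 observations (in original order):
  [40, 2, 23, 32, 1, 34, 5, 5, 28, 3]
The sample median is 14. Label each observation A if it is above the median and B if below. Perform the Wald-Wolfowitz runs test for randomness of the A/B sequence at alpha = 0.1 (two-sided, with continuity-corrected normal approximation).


Step 1: Compute median = 14; label A = above, B = below.
Labels in order: ABAABABBAB  (n_A = 5, n_B = 5)
Step 2: Count runs R = 8.
Step 3: Under H0 (random ordering), E[R] = 2*n_A*n_B/(n_A+n_B) + 1 = 2*5*5/10 + 1 = 6.0000.
        Var[R] = 2*n_A*n_B*(2*n_A*n_B - n_A - n_B) / ((n_A+n_B)^2 * (n_A+n_B-1)) = 2000/900 = 2.2222.
        SD[R] = 1.4907.
Step 4: Continuity-corrected z = (R - 0.5 - E[R]) / SD[R] = (8 - 0.5 - 6.0000) / 1.4907 = 1.0062.
Step 5: Two-sided p-value via normal approximation = 2*(1 - Phi(|z|)) = 0.314305.
Step 6: alpha = 0.1. fail to reject H0.

R = 8, z = 1.0062, p = 0.314305, fail to reject H0.


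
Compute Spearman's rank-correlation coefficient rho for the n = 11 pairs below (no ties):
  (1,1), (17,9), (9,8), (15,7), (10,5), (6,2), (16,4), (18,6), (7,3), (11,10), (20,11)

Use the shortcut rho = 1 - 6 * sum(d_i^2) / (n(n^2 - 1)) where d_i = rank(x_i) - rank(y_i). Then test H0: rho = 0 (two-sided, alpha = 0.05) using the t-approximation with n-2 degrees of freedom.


Step 1: Rank x and y separately (midranks; no ties here).
rank(x): 1->1, 17->9, 9->4, 15->7, 10->5, 6->2, 16->8, 18->10, 7->3, 11->6, 20->11
rank(y): 1->1, 9->9, 8->8, 7->7, 5->5, 2->2, 4->4, 6->6, 3->3, 10->10, 11->11
Step 2: d_i = R_x(i) - R_y(i); compute d_i^2.
  (1-1)^2=0, (9-9)^2=0, (4-8)^2=16, (7-7)^2=0, (5-5)^2=0, (2-2)^2=0, (8-4)^2=16, (10-6)^2=16, (3-3)^2=0, (6-10)^2=16, (11-11)^2=0
sum(d^2) = 64.
Step 3: rho = 1 - 6*64 / (11*(11^2 - 1)) = 1 - 384/1320 = 0.709091.
Step 4: Under H0, t = rho * sqrt((n-2)/(1-rho^2)) = 3.0169 ~ t(9).
Step 5: Two-sided p-value from the t-distribution with 9 df = 0.014552.
Step 6: alpha = 0.05. reject H0.

rho = 0.7091, p = 0.014552, reject H0 at alpha = 0.05.


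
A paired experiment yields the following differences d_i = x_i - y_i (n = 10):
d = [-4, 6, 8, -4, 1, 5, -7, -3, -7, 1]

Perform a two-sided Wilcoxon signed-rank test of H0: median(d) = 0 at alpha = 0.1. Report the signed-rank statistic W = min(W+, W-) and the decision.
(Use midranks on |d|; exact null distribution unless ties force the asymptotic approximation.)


Step 1: Drop any zero differences (none here) and take |d_i|.
|d| = [4, 6, 8, 4, 1, 5, 7, 3, 7, 1]
Step 2: Midrank |d_i| (ties get averaged ranks).
ranks: |4|->4.5, |6|->7, |8|->10, |4|->4.5, |1|->1.5, |5|->6, |7|->8.5, |3|->3, |7|->8.5, |1|->1.5
Step 3: Attach original signs; sum ranks with positive sign and with negative sign.
W+ = 7 + 10 + 1.5 + 6 + 1.5 = 26
W- = 4.5 + 4.5 + 8.5 + 3 + 8.5 = 29
(Check: W+ + W- = 55 should equal n(n+1)/2 = 55.)
Step 4: Test statistic W = min(W+, W-) = 26.
Step 5: Ties in |d|, so use the tie-corrected normal approximation.
        E[W] = n(n+1)/4 = 10*11/4 = 27.5.
        Tie groups: |d|=1 (t=2), |d|=4 (t=2), |d|=7 (t=2); sum(t^3 - t) = 18.
        Var[W] = n(n+1)(2n+1)/24 - sum(t^3-t)/48 = 2310/24 - 18/48 = 95.875.
        z = (W - E[W]) / sqrt(Var[W]) = (26 - 27.5) / 9.7916 = -0.1532.
        Two-sided p = 2*Phi(z) = 0.878246.
Step 6: alpha = 0.1. fail to reject H0.

W+ = 26, W- = 29, W = min = 26, p = 0.878246, fail to reject H0.


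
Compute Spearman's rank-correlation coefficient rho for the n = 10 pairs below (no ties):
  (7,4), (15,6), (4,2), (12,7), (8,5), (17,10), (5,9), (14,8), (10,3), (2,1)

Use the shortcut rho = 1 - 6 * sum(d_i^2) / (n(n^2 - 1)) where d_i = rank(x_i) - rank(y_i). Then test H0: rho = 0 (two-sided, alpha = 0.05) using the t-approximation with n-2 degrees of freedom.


Step 1: Rank x and y separately (midranks; no ties here).
rank(x): 7->4, 15->9, 4->2, 12->7, 8->5, 17->10, 5->3, 14->8, 10->6, 2->1
rank(y): 4->4, 6->6, 2->2, 7->7, 5->5, 10->10, 9->9, 8->8, 3->3, 1->1
Step 2: d_i = R_x(i) - R_y(i); compute d_i^2.
  (4-4)^2=0, (9-6)^2=9, (2-2)^2=0, (7-7)^2=0, (5-5)^2=0, (10-10)^2=0, (3-9)^2=36, (8-8)^2=0, (6-3)^2=9, (1-1)^2=0
sum(d^2) = 54.
Step 3: rho = 1 - 6*54 / (10*(10^2 - 1)) = 1 - 324/990 = 0.672727.
Step 4: Under H0, t = rho * sqrt((n-2)/(1-rho^2)) = 2.5717 ~ t(8).
Step 5: Two-sided p-value from the t-distribution with 8 df = 0.033041.
Step 6: alpha = 0.05. reject H0.

rho = 0.6727, p = 0.033041, reject H0 at alpha = 0.05.


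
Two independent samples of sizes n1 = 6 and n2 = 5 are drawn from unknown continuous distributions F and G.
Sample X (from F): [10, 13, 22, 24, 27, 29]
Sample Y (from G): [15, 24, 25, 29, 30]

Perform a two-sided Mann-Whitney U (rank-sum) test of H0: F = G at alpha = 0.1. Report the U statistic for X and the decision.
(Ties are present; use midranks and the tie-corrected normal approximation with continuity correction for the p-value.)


Step 1: Combine and sort all 11 observations; assign midranks.
sorted (value, group): (10,X), (13,X), (15,Y), (22,X), (24,X), (24,Y), (25,Y), (27,X), (29,X), (29,Y), (30,Y)
ranks: 10->1, 13->2, 15->3, 22->4, 24->5.5, 24->5.5, 25->7, 27->8, 29->9.5, 29->9.5, 30->11
Step 2: Rank sum for X: R1 = 1 + 2 + 4 + 5.5 + 8 + 9.5 = 30.
Step 3: U_X = R1 - n1(n1+1)/2 = 30 - 6*7/2 = 30 - 21 = 9.
       U_Y = n1*n2 - U_X = 30 - 9 = 21.
Step 4: Ties are present, so use the tie-corrected normal approximation (with continuity correction) for the p-value.
Step 5: p-value = 0.313093; compare to alpha = 0.1. fail to reject H0.

U_X = 9, p = 0.313093, fail to reject H0 at alpha = 0.1.


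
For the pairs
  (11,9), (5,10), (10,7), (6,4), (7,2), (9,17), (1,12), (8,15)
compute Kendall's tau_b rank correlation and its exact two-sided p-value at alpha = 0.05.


Step 1: Enumerate the 28 unordered pairs (i,j) with i<j and classify each by sign(x_j-x_i) * sign(y_j-y_i).
  (1,2):dx=-6,dy=+1->D; (1,3):dx=-1,dy=-2->C; (1,4):dx=-5,dy=-5->C; (1,5):dx=-4,dy=-7->C
  (1,6):dx=-2,dy=+8->D; (1,7):dx=-10,dy=+3->D; (1,8):dx=-3,dy=+6->D; (2,3):dx=+5,dy=-3->D
  (2,4):dx=+1,dy=-6->D; (2,5):dx=+2,dy=-8->D; (2,6):dx=+4,dy=+7->C; (2,7):dx=-4,dy=+2->D
  (2,8):dx=+3,dy=+5->C; (3,4):dx=-4,dy=-3->C; (3,5):dx=-3,dy=-5->C; (3,6):dx=-1,dy=+10->D
  (3,7):dx=-9,dy=+5->D; (3,8):dx=-2,dy=+8->D; (4,5):dx=+1,dy=-2->D; (4,6):dx=+3,dy=+13->C
  (4,7):dx=-5,dy=+8->D; (4,8):dx=+2,dy=+11->C; (5,6):dx=+2,dy=+15->C; (5,7):dx=-6,dy=+10->D
  (5,8):dx=+1,dy=+13->C; (6,7):dx=-8,dy=-5->C; (6,8):dx=-1,dy=-2->C; (7,8):dx=+7,dy=+3->C
Step 2: C = 14, D = 14, total pairs = 28.
Step 3: tau = (C - D)/(n(n-1)/2) = (14 - 14)/28 = 0.000000.
Step 4: Exact two-sided p-value (enumerate n! = 40320 permutations of y under H0): p = 1.000000.
Step 5: alpha = 0.05. fail to reject H0.

tau_b = 0.0000 (C=14, D=14), p = 1.000000, fail to reject H0.


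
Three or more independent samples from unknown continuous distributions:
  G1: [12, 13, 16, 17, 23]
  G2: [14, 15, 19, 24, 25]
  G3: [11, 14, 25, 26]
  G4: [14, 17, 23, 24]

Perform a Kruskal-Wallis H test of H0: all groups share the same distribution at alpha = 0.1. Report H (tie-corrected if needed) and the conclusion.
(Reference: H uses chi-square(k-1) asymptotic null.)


Step 1: Combine all N = 18 observations and assign midranks.
sorted (value, group, rank): (11,G3,1), (12,G1,2), (13,G1,3), (14,G2,5), (14,G3,5), (14,G4,5), (15,G2,7), (16,G1,8), (17,G1,9.5), (17,G4,9.5), (19,G2,11), (23,G1,12.5), (23,G4,12.5), (24,G2,14.5), (24,G4,14.5), (25,G2,16.5), (25,G3,16.5), (26,G3,18)
Step 2: Sum ranks within each group.
R_1 = 35 (n_1 = 5)
R_2 = 54 (n_2 = 5)
R_3 = 40.5 (n_3 = 4)
R_4 = 41.5 (n_4 = 4)
Step 3: H = 12/(N(N+1)) * sum(R_i^2/n_i) - 3(N+1)
     = 12/(18*19) * (35^2/5 + 54^2/5 + 40.5^2/4 + 41.5^2/4) - 3*19
     = 0.035088 * 1668.83 - 57
     = 1.555263.
Step 4: Ties present; correction factor C = 1 - 48/(18^3 - 18) = 0.991744. Corrected H = 1.555263 / 0.991744 = 1.568210.
Step 5: Under H0, H ~ chi^2(3); p-value = 0.666619.
Step 6: alpha = 0.1. fail to reject H0.

H = 1.5682, df = 3, p = 0.666619, fail to reject H0.


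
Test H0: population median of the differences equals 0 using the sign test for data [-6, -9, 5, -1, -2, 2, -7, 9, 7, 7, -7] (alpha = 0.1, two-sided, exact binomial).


Step 1: Discard zero differences. Original n = 11; n_eff = number of nonzero differences = 11.
Nonzero differences (with sign): -6, -9, +5, -1, -2, +2, -7, +9, +7, +7, -7
Step 2: Count signs: positive = 5, negative = 6.
Step 3: Under H0: P(positive) = 0.5, so the number of positives S ~ Bin(11, 0.5).
Step 4: Two-sided exact p-value = sum of Bin(11,0.5) probabilities at or below the observed probability = 1.000000.
Step 5: alpha = 0.1. fail to reject H0.

n_eff = 11, pos = 5, neg = 6, p = 1.000000, fail to reject H0.


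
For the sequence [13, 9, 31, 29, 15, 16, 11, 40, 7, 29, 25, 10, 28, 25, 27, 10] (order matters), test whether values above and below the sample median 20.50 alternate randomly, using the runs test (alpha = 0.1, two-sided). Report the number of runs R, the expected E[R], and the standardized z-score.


Step 1: Compute median = 20.50; label A = above, B = below.
Labels in order: BBAABBBABAABAAAB  (n_A = 8, n_B = 8)
Step 2: Count runs R = 9.
Step 3: Under H0 (random ordering), E[R] = 2*n_A*n_B/(n_A+n_B) + 1 = 2*8*8/16 + 1 = 9.0000.
        Var[R] = 2*n_A*n_B*(2*n_A*n_B - n_A - n_B) / ((n_A+n_B)^2 * (n_A+n_B-1)) = 14336/3840 = 3.7333.
        SD[R] = 1.9322.
Step 4: R = E[R], so z = 0 with no continuity correction.
Step 5: Two-sided p-value via normal approximation = 2*(1 - Phi(|z|)) = 1.000000.
Step 6: alpha = 0.1. fail to reject H0.

R = 9, z = 0.0000, p = 1.000000, fail to reject H0.


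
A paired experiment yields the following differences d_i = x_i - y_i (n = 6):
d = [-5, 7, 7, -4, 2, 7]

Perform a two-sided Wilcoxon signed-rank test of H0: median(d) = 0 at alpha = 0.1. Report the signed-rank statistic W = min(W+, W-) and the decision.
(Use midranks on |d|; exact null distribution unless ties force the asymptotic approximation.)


Step 1: Drop any zero differences (none here) and take |d_i|.
|d| = [5, 7, 7, 4, 2, 7]
Step 2: Midrank |d_i| (ties get averaged ranks).
ranks: |5|->3, |7|->5, |7|->5, |4|->2, |2|->1, |7|->5
Step 3: Attach original signs; sum ranks with positive sign and with negative sign.
W+ = 5 + 5 + 1 + 5 = 16
W- = 3 + 2 = 5
(Check: W+ + W- = 21 should equal n(n+1)/2 = 21.)
Step 4: Test statistic W = min(W+, W-) = 5.
Step 5: Ties in |d|, so use the tie-corrected normal approximation.
        E[W] = n(n+1)/4 = 6*7/4 = 10.5.
        Tie groups: |d|=7 (t=3); sum(t^3 - t) = 24.
        Var[W] = n(n+1)(2n+1)/24 - sum(t^3-t)/48 = 546/24 - 24/48 = 22.25.
        z = (W - E[W]) / sqrt(Var[W]) = (5 - 10.5) / 4.7170 = -1.1660.
        Two-sided p = 2*Phi(z) = 0.243615.
Step 6: alpha = 0.1. fail to reject H0.

W+ = 16, W- = 5, W = min = 5, p = 0.243615, fail to reject H0.


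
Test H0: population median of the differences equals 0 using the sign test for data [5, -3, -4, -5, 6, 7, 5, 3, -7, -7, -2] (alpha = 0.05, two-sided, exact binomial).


Step 1: Discard zero differences. Original n = 11; n_eff = number of nonzero differences = 11.
Nonzero differences (with sign): +5, -3, -4, -5, +6, +7, +5, +3, -7, -7, -2
Step 2: Count signs: positive = 5, negative = 6.
Step 3: Under H0: P(positive) = 0.5, so the number of positives S ~ Bin(11, 0.5).
Step 4: Two-sided exact p-value = sum of Bin(11,0.5) probabilities at or below the observed probability = 1.000000.
Step 5: alpha = 0.05. fail to reject H0.

n_eff = 11, pos = 5, neg = 6, p = 1.000000, fail to reject H0.


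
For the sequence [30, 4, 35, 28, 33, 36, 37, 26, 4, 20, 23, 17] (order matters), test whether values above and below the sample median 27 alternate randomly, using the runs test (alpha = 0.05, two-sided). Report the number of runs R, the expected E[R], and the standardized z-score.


Step 1: Compute median = 27; label A = above, B = below.
Labels in order: ABAAAAABBBBB  (n_A = 6, n_B = 6)
Step 2: Count runs R = 4.
Step 3: Under H0 (random ordering), E[R] = 2*n_A*n_B/(n_A+n_B) + 1 = 2*6*6/12 + 1 = 7.0000.
        Var[R] = 2*n_A*n_B*(2*n_A*n_B - n_A - n_B) / ((n_A+n_B)^2 * (n_A+n_B-1)) = 4320/1584 = 2.7273.
        SD[R] = 1.6514.
Step 4: Continuity-corrected z = (R + 0.5 - E[R]) / SD[R] = (4 + 0.5 - 7.0000) / 1.6514 = -1.5138.
Step 5: Two-sided p-value via normal approximation = 2*(1 - Phi(|z|)) = 0.130070.
Step 6: alpha = 0.05. fail to reject H0.

R = 4, z = -1.5138, p = 0.130070, fail to reject H0.


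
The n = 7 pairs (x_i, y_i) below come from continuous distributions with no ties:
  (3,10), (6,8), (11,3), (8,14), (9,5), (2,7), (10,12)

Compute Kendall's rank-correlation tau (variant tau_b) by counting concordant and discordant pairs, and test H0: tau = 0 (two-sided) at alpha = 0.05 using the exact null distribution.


Step 1: Enumerate the 21 unordered pairs (i,j) with i<j and classify each by sign(x_j-x_i) * sign(y_j-y_i).
  (1,2):dx=+3,dy=-2->D; (1,3):dx=+8,dy=-7->D; (1,4):dx=+5,dy=+4->C; (1,5):dx=+6,dy=-5->D
  (1,6):dx=-1,dy=-3->C; (1,7):dx=+7,dy=+2->C; (2,3):dx=+5,dy=-5->D; (2,4):dx=+2,dy=+6->C
  (2,5):dx=+3,dy=-3->D; (2,6):dx=-4,dy=-1->C; (2,7):dx=+4,dy=+4->C; (3,4):dx=-3,dy=+11->D
  (3,5):dx=-2,dy=+2->D; (3,6):dx=-9,dy=+4->D; (3,7):dx=-1,dy=+9->D; (4,5):dx=+1,dy=-9->D
  (4,6):dx=-6,dy=-7->C; (4,7):dx=+2,dy=-2->D; (5,6):dx=-7,dy=+2->D; (5,7):dx=+1,dy=+7->C
  (6,7):dx=+8,dy=+5->C
Step 2: C = 9, D = 12, total pairs = 21.
Step 3: tau = (C - D)/(n(n-1)/2) = (9 - 12)/21 = -0.142857.
Step 4: Exact two-sided p-value (enumerate n! = 5040 permutations of y under H0): p = 0.772619.
Step 5: alpha = 0.05. fail to reject H0.

tau_b = -0.1429 (C=9, D=12), p = 0.772619, fail to reject H0.


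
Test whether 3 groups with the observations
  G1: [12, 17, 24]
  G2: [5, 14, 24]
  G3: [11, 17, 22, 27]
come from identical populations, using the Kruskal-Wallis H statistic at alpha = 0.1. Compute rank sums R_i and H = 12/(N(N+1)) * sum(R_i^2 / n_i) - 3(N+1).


Step 1: Combine all N = 10 observations and assign midranks.
sorted (value, group, rank): (5,G2,1), (11,G3,2), (12,G1,3), (14,G2,4), (17,G1,5.5), (17,G3,5.5), (22,G3,7), (24,G1,8.5), (24,G2,8.5), (27,G3,10)
Step 2: Sum ranks within each group.
R_1 = 17 (n_1 = 3)
R_2 = 13.5 (n_2 = 3)
R_3 = 24.5 (n_3 = 4)
Step 3: H = 12/(N(N+1)) * sum(R_i^2/n_i) - 3(N+1)
     = 12/(10*11) * (17^2/3 + 13.5^2/3 + 24.5^2/4) - 3*11
     = 0.109091 * 307.146 - 33
     = 0.506818.
Step 4: Ties present; correction factor C = 1 - 12/(10^3 - 10) = 0.987879. Corrected H = 0.506818 / 0.987879 = 0.513037.
Step 5: Under H0, H ~ chi^2(2); p-value = 0.773741.
Step 6: alpha = 0.1. fail to reject H0.

H = 0.5130, df = 2, p = 0.773741, fail to reject H0.
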